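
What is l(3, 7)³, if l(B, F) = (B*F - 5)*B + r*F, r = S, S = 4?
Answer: 438976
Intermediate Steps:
r = 4
l(B, F) = 4*F + B*(-5 + B*F) (l(B, F) = (B*F - 5)*B + 4*F = (-5 + B*F)*B + 4*F = B*(-5 + B*F) + 4*F = 4*F + B*(-5 + B*F))
l(3, 7)³ = (-5*3 + 4*7 + 7*3²)³ = (-15 + 28 + 7*9)³ = (-15 + 28 + 63)³ = 76³ = 438976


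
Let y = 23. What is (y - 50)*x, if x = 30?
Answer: -810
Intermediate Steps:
(y - 50)*x = (23 - 50)*30 = -27*30 = -810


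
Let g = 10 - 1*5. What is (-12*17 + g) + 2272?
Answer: 2073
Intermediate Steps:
g = 5 (g = 10 - 5 = 5)
(-12*17 + g) + 2272 = (-12*17 + 5) + 2272 = (-204 + 5) + 2272 = -199 + 2272 = 2073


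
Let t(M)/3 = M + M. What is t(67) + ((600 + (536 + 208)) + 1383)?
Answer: 3129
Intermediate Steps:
t(M) = 6*M (t(M) = 3*(M + M) = 3*(2*M) = 6*M)
t(67) + ((600 + (536 + 208)) + 1383) = 6*67 + ((600 + (536 + 208)) + 1383) = 402 + ((600 + 744) + 1383) = 402 + (1344 + 1383) = 402 + 2727 = 3129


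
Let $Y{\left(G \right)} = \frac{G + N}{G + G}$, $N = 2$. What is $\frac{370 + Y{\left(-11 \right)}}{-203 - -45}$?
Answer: $- \frac{8149}{3476} \approx -2.3444$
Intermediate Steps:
$Y{\left(G \right)} = \frac{2 + G}{2 G}$ ($Y{\left(G \right)} = \frac{G + 2}{G + G} = \frac{2 + G}{2 G}$)
$\frac{370 + Y{\left(-11 \right)}}{-203 - -45} = \frac{370 + \frac{2 - 11}{2 \left(-11\right)}}{-203 - -45} = \frac{370 + \frac{1}{2} \left(- \frac{1}{11}\right) \left(-9\right)}{-203 + \left(-3 + 48\right)} = \frac{370 + \frac{9}{22}}{-203 + 45} = \frac{8149}{22 \left(-158\right)} = \frac{8149}{22} \left(- \frac{1}{158}\right) = - \frac{8149}{3476}$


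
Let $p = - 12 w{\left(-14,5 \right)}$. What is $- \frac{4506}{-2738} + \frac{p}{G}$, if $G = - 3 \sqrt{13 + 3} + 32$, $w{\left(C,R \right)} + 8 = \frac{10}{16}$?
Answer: $\frac{332433}{54760} \approx 6.0707$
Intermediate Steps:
$w{\left(C,R \right)} = - \frac{59}{8}$ ($w{\left(C,R \right)} = -8 + \frac{10}{16} = -8 + 10 \cdot \frac{1}{16} = -8 + \frac{5}{8} = - \frac{59}{8}$)
$G = 20$ ($G = - 3 \sqrt{16} + 32 = \left(-3\right) 4 + 32 = -12 + 32 = 20$)
$p = \frac{177}{2}$ ($p = \left(-12\right) \left(- \frac{59}{8}\right) = \frac{177}{2} \approx 88.5$)
$- \frac{4506}{-2738} + \frac{p}{G} = - \frac{4506}{-2738} + \frac{177}{2 \cdot 20} = \left(-4506\right) \left(- \frac{1}{2738}\right) + \frac{177}{2} \cdot \frac{1}{20} = \frac{2253}{1369} + \frac{177}{40} = \frac{332433}{54760}$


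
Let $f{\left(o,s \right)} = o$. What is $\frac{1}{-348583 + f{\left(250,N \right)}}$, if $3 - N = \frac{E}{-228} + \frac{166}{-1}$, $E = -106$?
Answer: $- \frac{1}{348333} \approx -2.8708 \cdot 10^{-6}$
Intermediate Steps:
$N = \frac{19213}{114}$ ($N = 3 - \left(- \frac{106}{-228} + \frac{166}{-1}\right) = 3 - \left(\left(-106\right) \left(- \frac{1}{228}\right) + 166 \left(-1\right)\right) = 3 - \left(\frac{53}{114} - 166\right) = 3 - - \frac{18871}{114} = 3 + \frac{18871}{114} = \frac{19213}{114} \approx 168.54$)
$\frac{1}{-348583 + f{\left(250,N \right)}} = \frac{1}{-348583 + 250} = \frac{1}{-348333} = - \frac{1}{348333}$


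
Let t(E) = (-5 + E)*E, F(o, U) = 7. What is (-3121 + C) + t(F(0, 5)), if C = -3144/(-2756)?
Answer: -2139937/689 ≈ -3105.9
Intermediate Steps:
C = 786/689 (C = -3144*(-1/2756) = 786/689 ≈ 1.1408)
t(E) = E*(-5 + E)
(-3121 + C) + t(F(0, 5)) = (-3121 + 786/689) + 7*(-5 + 7) = -2149583/689 + 7*2 = -2149583/689 + 14 = -2139937/689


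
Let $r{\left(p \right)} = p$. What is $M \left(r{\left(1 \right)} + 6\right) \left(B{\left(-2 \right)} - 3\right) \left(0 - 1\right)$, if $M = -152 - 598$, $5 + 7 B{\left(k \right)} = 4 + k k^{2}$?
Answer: $-22500$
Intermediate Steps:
$B{\left(k \right)} = - \frac{1}{7} + \frac{k^{3}}{7}$ ($B{\left(k \right)} = - \frac{5}{7} + \frac{4 + k k^{2}}{7} = - \frac{5}{7} + \frac{4 + k^{3}}{7} = - \frac{5}{7} + \left(\frac{4}{7} + \frac{k^{3}}{7}\right) = - \frac{1}{7} + \frac{k^{3}}{7}$)
$M = -750$
$M \left(r{\left(1 \right)} + 6\right) \left(B{\left(-2 \right)} - 3\right) \left(0 - 1\right) = - 750 \left(1 + 6\right) \left(\left(- \frac{1}{7} + \frac{\left(-2\right)^{3}}{7}\right) - 3\right) \left(0 - 1\right) = - 750 \cdot 7 \left(\left(- \frac{1}{7} + \frac{1}{7} \left(-8\right)\right) - 3\right) \left(-1\right) = - 750 \cdot 7 \left(\left(- \frac{1}{7} - \frac{8}{7}\right) - 3\right) \left(-1\right) = - 750 \cdot 7 \left(- \frac{9}{7} - 3\right) \left(-1\right) = - 750 \cdot 7 \left(\left(- \frac{30}{7}\right) \left(-1\right)\right) = - 750 \cdot 7 \cdot \frac{30}{7} = \left(-750\right) 30 = -22500$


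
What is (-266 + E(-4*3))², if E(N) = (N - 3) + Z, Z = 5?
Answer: 76176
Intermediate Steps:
E(N) = 2 + N (E(N) = (N - 3) + 5 = (-3 + N) + 5 = 2 + N)
(-266 + E(-4*3))² = (-266 + (2 - 4*3))² = (-266 + (2 - 12))² = (-266 - 10)² = (-276)² = 76176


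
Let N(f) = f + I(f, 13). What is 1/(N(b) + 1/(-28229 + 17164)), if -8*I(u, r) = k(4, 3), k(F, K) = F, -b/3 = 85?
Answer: -22130/5654217 ≈ -0.0039139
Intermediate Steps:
b = -255 (b = -3*85 = -255)
I(u, r) = -1/2 (I(u, r) = -1/8*4 = -1/2)
N(f) = -1/2 + f (N(f) = f - 1/2 = -1/2 + f)
1/(N(b) + 1/(-28229 + 17164)) = 1/((-1/2 - 255) + 1/(-28229 + 17164)) = 1/(-511/2 + 1/(-11065)) = 1/(-511/2 - 1/11065) = 1/(-5654217/22130) = -22130/5654217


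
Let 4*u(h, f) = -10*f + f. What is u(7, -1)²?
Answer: 81/16 ≈ 5.0625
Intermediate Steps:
u(h, f) = -9*f/4 (u(h, f) = (-10*f + f)/4 = (-9*f)/4 = -9*f/4)
u(7, -1)² = (-9/4*(-1))² = (9/4)² = 81/16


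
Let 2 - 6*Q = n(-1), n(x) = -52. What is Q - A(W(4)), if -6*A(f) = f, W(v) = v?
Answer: 29/3 ≈ 9.6667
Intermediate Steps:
Q = 9 (Q = 1/3 - 1/6*(-52) = 1/3 + 26/3 = 9)
A(f) = -f/6
Q - A(W(4)) = 9 - (-1)*4/6 = 9 - 1*(-2/3) = 9 + 2/3 = 29/3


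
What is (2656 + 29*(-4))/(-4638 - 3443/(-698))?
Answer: -1772920/3233881 ≈ -0.54823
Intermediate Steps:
(2656 + 29*(-4))/(-4638 - 3443/(-698)) = (2656 - 116)/(-4638 - 3443*(-1/698)) = 2540/(-4638 + 3443/698) = 2540/(-3233881/698) = 2540*(-698/3233881) = -1772920/3233881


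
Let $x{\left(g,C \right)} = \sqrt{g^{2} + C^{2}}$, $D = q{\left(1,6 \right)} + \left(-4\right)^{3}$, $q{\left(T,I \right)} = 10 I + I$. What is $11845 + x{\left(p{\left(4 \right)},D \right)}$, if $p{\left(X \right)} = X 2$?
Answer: $11845 + 2 \sqrt{17} \approx 11853.0$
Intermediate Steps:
$q{\left(T,I \right)} = 11 I$
$p{\left(X \right)} = 2 X$
$D = 2$ ($D = 11 \cdot 6 + \left(-4\right)^{3} = 66 - 64 = 2$)
$x{\left(g,C \right)} = \sqrt{C^{2} + g^{2}}$
$11845 + x{\left(p{\left(4 \right)},D \right)} = 11845 + \sqrt{2^{2} + \left(2 \cdot 4\right)^{2}} = 11845 + \sqrt{4 + 8^{2}} = 11845 + \sqrt{4 + 64} = 11845 + \sqrt{68} = 11845 + 2 \sqrt{17}$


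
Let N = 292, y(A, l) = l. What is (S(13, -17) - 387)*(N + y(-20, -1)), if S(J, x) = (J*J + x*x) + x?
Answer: 15714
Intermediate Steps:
S(J, x) = x + J**2 + x**2 (S(J, x) = (J**2 + x**2) + x = x + J**2 + x**2)
(S(13, -17) - 387)*(N + y(-20, -1)) = ((-17 + 13**2 + (-17)**2) - 387)*(292 - 1) = ((-17 + 169 + 289) - 387)*291 = (441 - 387)*291 = 54*291 = 15714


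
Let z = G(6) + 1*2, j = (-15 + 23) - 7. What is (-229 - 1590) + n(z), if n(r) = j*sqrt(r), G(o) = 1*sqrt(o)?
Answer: -1819 + sqrt(2 + sqrt(6)) ≈ -1816.9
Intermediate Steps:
G(o) = sqrt(o)
j = 1 (j = 8 - 7 = 1)
z = 2 + sqrt(6) (z = sqrt(6) + 1*2 = sqrt(6) + 2 = 2 + sqrt(6) ≈ 4.4495)
n(r) = sqrt(r) (n(r) = 1*sqrt(r) = sqrt(r))
(-229 - 1590) + n(z) = (-229 - 1590) + sqrt(2 + sqrt(6)) = -1819 + sqrt(2 + sqrt(6))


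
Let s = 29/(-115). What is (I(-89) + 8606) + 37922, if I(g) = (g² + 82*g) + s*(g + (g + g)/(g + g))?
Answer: 5424917/115 ≈ 47173.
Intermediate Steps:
s = -29/115 (s = 29*(-1/115) = -29/115 ≈ -0.25217)
I(g) = -29/115 + g² + 9401*g/115 (I(g) = (g² + 82*g) - 29*(g + (g + g)/(g + g))/115 = (g² + 82*g) - 29*(g + (2*g)/((2*g)))/115 = (g² + 82*g) - 29*(g + (2*g)*(1/(2*g)))/115 = (g² + 82*g) - 29*(g + 1)/115 = (g² + 82*g) - 29*(1 + g)/115 = (g² + 82*g) + (-29/115 - 29*g/115) = -29/115 + g² + 9401*g/115)
(I(-89) + 8606) + 37922 = ((-29/115 + (-89)² + (9401/115)*(-89)) + 8606) + 37922 = ((-29/115 + 7921 - 836689/115) + 8606) + 37922 = (74197/115 + 8606) + 37922 = 1063887/115 + 37922 = 5424917/115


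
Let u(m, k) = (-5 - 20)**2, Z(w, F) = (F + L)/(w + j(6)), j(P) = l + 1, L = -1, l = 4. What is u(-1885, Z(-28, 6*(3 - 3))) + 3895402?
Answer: 3896027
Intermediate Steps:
j(P) = 5 (j(P) = 4 + 1 = 5)
Z(w, F) = (-1 + F)/(5 + w) (Z(w, F) = (F - 1)/(w + 5) = (-1 + F)/(5 + w))
u(m, k) = 625 (u(m, k) = (-25)**2 = 625)
u(-1885, Z(-28, 6*(3 - 3))) + 3895402 = 625 + 3895402 = 3896027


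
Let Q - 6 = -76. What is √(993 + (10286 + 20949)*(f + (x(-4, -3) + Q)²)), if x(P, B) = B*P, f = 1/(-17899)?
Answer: 6*√935096926956913/17899 ≈ 10251.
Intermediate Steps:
Q = -70 (Q = 6 - 76 = -70)
f = -1/17899 ≈ -5.5869e-5
√(993 + (10286 + 20949)*(f + (x(-4, -3) + Q)²)) = √(993 + (10286 + 20949)*(-1/17899 + (-3*(-4) - 70)²)) = √(993 + 31235*(-1/17899 + (12 - 70)²)) = √(993 + 31235*(-1/17899 + (-58)²)) = √(993 + 31235*(-1/17899 + 3364)) = √(993 + 31235*(60212235/17899)) = √(993 + 1880729160225/17899) = √(1880746933932/17899) = 6*√935096926956913/17899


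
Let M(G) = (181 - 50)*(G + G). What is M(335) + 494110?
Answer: 581880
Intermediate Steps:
M(G) = 262*G (M(G) = 131*(2*G) = 262*G)
M(335) + 494110 = 262*335 + 494110 = 87770 + 494110 = 581880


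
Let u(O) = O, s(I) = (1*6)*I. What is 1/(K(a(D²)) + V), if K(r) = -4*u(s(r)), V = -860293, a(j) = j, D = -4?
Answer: -1/860677 ≈ -1.1619e-6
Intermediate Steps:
s(I) = 6*I
K(r) = -24*r
1/(K(a(D²)) + V) = 1/(-24*(-4)² - 860293) = 1/(-24*16 - 860293) = 1/(-384 - 860293) = 1/(-860677) = -1/860677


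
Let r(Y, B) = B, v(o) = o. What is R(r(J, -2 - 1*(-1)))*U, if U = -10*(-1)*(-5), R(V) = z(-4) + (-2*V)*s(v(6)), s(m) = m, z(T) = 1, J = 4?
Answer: -650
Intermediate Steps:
R(V) = 1 - 12*V (R(V) = 1 - 2*V*6 = 1 - 12*V)
U = -50 (U = 10*(-5) = -50)
R(r(J, -2 - 1*(-1)))*U = (1 - 12*(-2 - 1*(-1)))*(-50) = (1 - 12*(-2 + 1))*(-50) = (1 - 12*(-1))*(-50) = (1 + 12)*(-50) = 13*(-50) = -650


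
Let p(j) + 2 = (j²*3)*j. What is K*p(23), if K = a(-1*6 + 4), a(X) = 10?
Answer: 364990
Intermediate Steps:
K = 10
p(j) = -2 + 3*j³ (p(j) = -2 + (j²*3)*j = -2 + (3*j²)*j = -2 + 3*j³)
K*p(23) = 10*(-2 + 3*23³) = 10*(-2 + 3*12167) = 10*(-2 + 36501) = 10*36499 = 364990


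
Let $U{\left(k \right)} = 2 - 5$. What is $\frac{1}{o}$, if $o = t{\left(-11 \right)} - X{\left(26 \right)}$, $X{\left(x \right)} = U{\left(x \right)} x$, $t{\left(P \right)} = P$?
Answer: $\frac{1}{67} \approx 0.014925$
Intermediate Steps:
$U{\left(k \right)} = -3$
$X{\left(x \right)} = - 3 x$
$o = 67$ ($o = -11 - \left(-3\right) 26 = -11 - -78 = -11 + 78 = 67$)
$\frac{1}{o} = \frac{1}{67}$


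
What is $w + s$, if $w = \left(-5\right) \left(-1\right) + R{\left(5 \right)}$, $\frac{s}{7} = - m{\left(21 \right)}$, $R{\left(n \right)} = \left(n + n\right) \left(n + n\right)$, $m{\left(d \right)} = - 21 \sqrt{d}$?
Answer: $105 + 147 \sqrt{21} \approx 778.64$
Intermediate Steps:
$R{\left(n \right)} = 4 n^{2}$ ($R{\left(n \right)} = 2 n 2 n = 4 n^{2}$)
$s = 147 \sqrt{21}$ ($s = 7 \left(- \left(-21\right) \sqrt{21}\right) = 7 \cdot 21 \sqrt{21} = 147 \sqrt{21} \approx 673.64$)
$w = 105$ ($w = \left(-5\right) \left(-1\right) + 4 \cdot 5^{2} = 5 + 4 \cdot 25 = 5 + 100 = 105$)
$w + s = 105 + 147 \sqrt{21}$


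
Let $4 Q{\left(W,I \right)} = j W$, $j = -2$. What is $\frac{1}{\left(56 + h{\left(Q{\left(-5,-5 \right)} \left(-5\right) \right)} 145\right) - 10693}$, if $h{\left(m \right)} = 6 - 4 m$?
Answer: $- \frac{1}{2517} \approx -0.0003973$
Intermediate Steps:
$Q{\left(W,I \right)} = - \frac{W}{2}$ ($Q{\left(W,I \right)} = \frac{\left(-2\right) W}{4} = - \frac{W}{2}$)
$\frac{1}{\left(56 + h{\left(Q{\left(-5,-5 \right)} \left(-5\right) \right)} 145\right) - 10693} = \frac{1}{\left(56 + \left(6 - 4 \left(- \frac{1}{2}\right) \left(-5\right) \left(-5\right)\right) 145\right) - 10693} = \frac{1}{\left(56 + \left(6 - 4 \cdot \frac{5}{2} \left(-5\right)\right) 145\right) - 10693} = \frac{1}{\left(56 + \left(6 - -50\right) 145\right) - 10693} = \frac{1}{\left(56 + \left(6 + 50\right) 145\right) - 10693} = \frac{1}{\left(56 + 56 \cdot 145\right) - 10693} = \frac{1}{\left(56 + 8120\right) - 10693} = \frac{1}{8176 - 10693} = \frac{1}{-2517} = - \frac{1}{2517}$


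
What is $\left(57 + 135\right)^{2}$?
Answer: $36864$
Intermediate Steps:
$\left(57 + 135\right)^{2} = 192^{2} = 36864$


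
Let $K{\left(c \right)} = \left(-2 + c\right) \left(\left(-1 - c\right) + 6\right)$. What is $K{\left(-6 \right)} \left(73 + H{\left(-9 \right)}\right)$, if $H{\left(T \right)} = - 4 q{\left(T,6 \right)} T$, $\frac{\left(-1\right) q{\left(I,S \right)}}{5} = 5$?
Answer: $72776$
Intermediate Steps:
$q{\left(I,S \right)} = -25$ ($q{\left(I,S \right)} = \left(-5\right) 5 = -25$)
$H{\left(T \right)} = 100 T$ ($H{\left(T \right)} = \left(-4\right) \left(-25\right) T = 100 T$)
$K{\left(c \right)} = \left(-2 + c\right) \left(5 - c\right)$
$K{\left(-6 \right)} \left(73 + H{\left(-9 \right)}\right) = \left(-10 - \left(-6\right)^{2} + 7 \left(-6\right)\right) \left(73 + 100 \left(-9\right)\right) = \left(-10 - 36 - 42\right) \left(73 - 900\right) = \left(-10 - 36 - 42\right) \left(-827\right) = \left(-88\right) \left(-827\right) = 72776$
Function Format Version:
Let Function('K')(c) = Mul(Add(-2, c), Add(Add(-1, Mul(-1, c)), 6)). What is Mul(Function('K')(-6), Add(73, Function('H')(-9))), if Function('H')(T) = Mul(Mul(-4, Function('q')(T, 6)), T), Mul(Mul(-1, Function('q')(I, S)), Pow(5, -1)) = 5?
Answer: 72776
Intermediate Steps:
Function('q')(I, S) = -25 (Function('q')(I, S) = Mul(-5, 5) = -25)
Function('H')(T) = Mul(100, T) (Function('H')(T) = Mul(Mul(-4, -25), T) = Mul(100, T))
Function('K')(c) = Mul(Add(-2, c), Add(5, Mul(-1, c)))
Mul(Function('K')(-6), Add(73, Function('H')(-9))) = Mul(Add(-10, Mul(-1, Pow(-6, 2)), Mul(7, -6)), Add(73, Mul(100, -9))) = Mul(Add(-10, Mul(-1, 36), -42), Add(73, -900)) = Mul(Add(-10, -36, -42), -827) = Mul(-88, -827) = 72776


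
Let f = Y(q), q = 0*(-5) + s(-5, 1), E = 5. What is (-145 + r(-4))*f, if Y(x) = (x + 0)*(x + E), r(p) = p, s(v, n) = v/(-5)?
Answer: -894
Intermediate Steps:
s(v, n) = -v/5 (s(v, n) = v*(-1/5) = -v/5)
q = 1 (q = 0*(-5) - 1/5*(-5) = 0 + 1 = 1)
Y(x) = x*(5 + x) (Y(x) = (x + 0)*(x + 5) = x*(5 + x))
f = 6 (f = 1*(5 + 1) = 1*6 = 6)
(-145 + r(-4))*f = (-145 - 4)*6 = -149*6 = -894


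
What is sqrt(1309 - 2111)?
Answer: I*sqrt(802) ≈ 28.32*I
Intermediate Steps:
sqrt(1309 - 2111) = sqrt(-802) = I*sqrt(802)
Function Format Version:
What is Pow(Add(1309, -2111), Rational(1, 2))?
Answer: Mul(I, Pow(802, Rational(1, 2))) ≈ Mul(28.320, I)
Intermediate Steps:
Pow(Add(1309, -2111), Rational(1, 2)) = Pow(-802, Rational(1, 2)) = Mul(I, Pow(802, Rational(1, 2)))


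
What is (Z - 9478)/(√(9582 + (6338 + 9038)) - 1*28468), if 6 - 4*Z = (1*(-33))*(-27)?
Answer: 276118249/810402066 + 38797*√24958/3241608264 ≈ 0.34261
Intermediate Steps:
Z = -885/4 (Z = 3/2 - 1*(-33)*(-27)/4 = 3/2 - (-33)*(-27)/4 = 3/2 - ¼*891 = 3/2 - 891/4 = -885/4 ≈ -221.25)
(Z - 9478)/(√(9582 + (6338 + 9038)) - 1*28468) = (-885/4 - 9478)/(√(9582 + (6338 + 9038)) - 1*28468) = -38797/(4*(√(9582 + 15376) - 28468)) = -38797/(4*(√24958 - 28468)) = -38797/(4*(-28468 + √24958))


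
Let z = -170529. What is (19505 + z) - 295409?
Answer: -446433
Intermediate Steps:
(19505 + z) - 295409 = (19505 - 170529) - 295409 = -151024 - 295409 = -446433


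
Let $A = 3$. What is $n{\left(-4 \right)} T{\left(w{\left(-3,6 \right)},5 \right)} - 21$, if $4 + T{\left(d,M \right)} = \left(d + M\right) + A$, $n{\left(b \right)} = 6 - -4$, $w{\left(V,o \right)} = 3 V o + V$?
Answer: $-551$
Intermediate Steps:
$w{\left(V,o \right)} = V + 3 V o$ ($w{\left(V,o \right)} = 3 V o + V = V + 3 V o$)
$n{\left(b \right)} = 10$ ($n{\left(b \right)} = 6 + 4 = 10$)
$T{\left(d,M \right)} = -1 + M + d$ ($T{\left(d,M \right)} = -4 + \left(\left(d + M\right) + 3\right) = -4 + \left(\left(M + d\right) + 3\right) = -4 + \left(3 + M + d\right) = -1 + M + d$)
$n{\left(-4 \right)} T{\left(w{\left(-3,6 \right)},5 \right)} - 21 = 10 \left(-1 + 5 - 3 \left(1 + 3 \cdot 6\right)\right) - 21 = 10 \left(-1 + 5 - 3 \left(1 + 18\right)\right) - 21 = 10 \left(-1 + 5 - 57\right) - 21 = 10 \left(-53\right) - 21 = -530 - 21 = -551$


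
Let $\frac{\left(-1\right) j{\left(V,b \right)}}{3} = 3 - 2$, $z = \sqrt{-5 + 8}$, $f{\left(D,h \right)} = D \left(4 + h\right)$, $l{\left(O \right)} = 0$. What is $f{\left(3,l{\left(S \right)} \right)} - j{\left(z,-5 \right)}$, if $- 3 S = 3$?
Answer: $15$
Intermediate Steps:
$S = -1$ ($S = \left(- \frac{1}{3}\right) 3 = -1$)
$z = \sqrt{3} \approx 1.732$
$j{\left(V,b \right)} = -3$ ($j{\left(V,b \right)} = - 3 \left(3 - 2\right) = \left(-3\right) 1 = -3$)
$f{\left(3,l{\left(S \right)} \right)} - j{\left(z,-5 \right)} = 3 \left(4 + 0\right) - -3 = 3 \cdot 4 + 3 = 12 + 3 = 15$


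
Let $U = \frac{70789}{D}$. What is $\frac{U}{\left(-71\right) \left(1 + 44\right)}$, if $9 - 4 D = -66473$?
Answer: $- \frac{141578}{106204995} \approx -0.0013331$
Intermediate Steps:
$D = \frac{33241}{2}$ ($D = \frac{9}{4} - - \frac{66473}{4} = \frac{9}{4} + \frac{66473}{4} = \frac{33241}{2} \approx 16621.0$)
$U = \frac{141578}{33241}$ ($U = \frac{70789}{\frac{33241}{2}} = 70789 \cdot \frac{2}{33241} = \frac{141578}{33241} \approx 4.2591$)
$\frac{U}{\left(-71\right) \left(1 + 44\right)} = \frac{141578}{33241 \left(- 71 \left(1 + 44\right)\right)} = \frac{141578}{33241 \left(\left(-71\right) 45\right)} = \frac{141578}{33241 \left(-3195\right)} = \frac{141578}{33241} \left(- \frac{1}{3195}\right) = - \frac{141578}{106204995}$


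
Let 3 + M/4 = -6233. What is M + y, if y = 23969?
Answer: -975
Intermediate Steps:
M = -24944 (M = -12 + 4*(-6233) = -12 - 24932 = -24944)
M + y = -24944 + 23969 = -975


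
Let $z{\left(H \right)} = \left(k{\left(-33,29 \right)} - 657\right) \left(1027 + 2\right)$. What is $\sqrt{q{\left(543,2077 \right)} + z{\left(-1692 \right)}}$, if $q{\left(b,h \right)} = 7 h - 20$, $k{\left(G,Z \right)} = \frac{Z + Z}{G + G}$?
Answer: $\frac{i \sqrt{80155031}}{11} \approx 813.9 i$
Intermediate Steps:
$k{\left(G,Z \right)} = \frac{Z}{G}$ ($k{\left(G,Z \right)} = \frac{2 Z}{2 G} = 2 Z \frac{1}{2 G} = \frac{Z}{G}$)
$q{\left(b,h \right)} = -20 + 7 h$
$z{\left(H \right)} = - \frac{7446530}{11}$ ($z{\left(H \right)} = \left(\frac{29}{-33} - 657\right) \left(1027 + 2\right) = \left(29 \left(- \frac{1}{33}\right) - 657\right) 1029 = \left(- \frac{29}{33} - 657\right) 1029 = \left(- \frac{21710}{33}\right) 1029 = - \frac{7446530}{11}$)
$\sqrt{q{\left(543,2077 \right)} + z{\left(-1692 \right)}} = \sqrt{\left(-20 + 7 \cdot 2077\right) - \frac{7446530}{11}} = \sqrt{\left(-20 + 14539\right) - \frac{7446530}{11}} = \sqrt{14519 - \frac{7446530}{11}} = \sqrt{- \frac{7286821}{11}} = \frac{i \sqrt{80155031}}{11}$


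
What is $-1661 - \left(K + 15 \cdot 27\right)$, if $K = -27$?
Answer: $-2039$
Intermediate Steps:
$-1661 - \left(K + 15 \cdot 27\right) = -1661 - \left(-27 + 15 \cdot 27\right) = -1661 - \left(-27 + 405\right) = -1661 - 378 = -2039$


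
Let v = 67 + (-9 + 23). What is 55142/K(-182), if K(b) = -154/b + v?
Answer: 358423/532 ≈ 673.73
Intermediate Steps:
v = 81 (v = 67 + 14 = 81)
K(b) = 81 - 154/b (K(b) = -154/b + 81 = 81 - 154/b)
55142/K(-182) = 55142/(81 - 154/(-182)) = 55142/(81 - 154*(-1/182)) = 55142/(81 + 11/13) = 55142/(1064/13) = 55142*(13/1064) = 358423/532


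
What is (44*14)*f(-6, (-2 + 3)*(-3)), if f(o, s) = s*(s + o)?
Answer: 16632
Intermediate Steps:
f(o, s) = s*(o + s)
(44*14)*f(-6, (-2 + 3)*(-3)) = (44*14)*(((-2 + 3)*(-3))*(-6 + (-2 + 3)*(-3))) = 616*((1*(-3))*(-6 + 1*(-3))) = 616*(-3*(-6 - 3)) = 616*(-3*(-9)) = 616*27 = 16632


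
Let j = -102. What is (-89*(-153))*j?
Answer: -1388934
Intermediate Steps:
(-89*(-153))*j = -89*(-153)*(-102) = 13617*(-102) = -1388934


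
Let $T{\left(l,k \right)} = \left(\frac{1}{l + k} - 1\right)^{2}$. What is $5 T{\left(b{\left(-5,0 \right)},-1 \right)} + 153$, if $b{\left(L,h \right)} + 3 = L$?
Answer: $\frac{12893}{81} \approx 159.17$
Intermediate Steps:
$b{\left(L,h \right)} = -3 + L$
$T{\left(l,k \right)} = \left(-1 + \frac{1}{k + l}\right)^{2}$ ($T{\left(l,k \right)} = \left(\frac{1}{k + l} - 1\right)^{2} = \left(-1 + \frac{1}{k + l}\right)^{2}$)
$5 T{\left(b{\left(-5,0 \right)},-1 \right)} + 153 = 5 \frac{\left(-1 - 1 - 8\right)^{2}}{\left(-1 - 8\right)^{2}} + 153 = 5 \frac{\left(-10\right)^{2}}{81} + 153 = 5 \cdot \frac{1}{81} \cdot 100 + 153 = 5 \cdot \frac{100}{81} + 153 = \frac{500}{81} + 153 = \frac{12893}{81}$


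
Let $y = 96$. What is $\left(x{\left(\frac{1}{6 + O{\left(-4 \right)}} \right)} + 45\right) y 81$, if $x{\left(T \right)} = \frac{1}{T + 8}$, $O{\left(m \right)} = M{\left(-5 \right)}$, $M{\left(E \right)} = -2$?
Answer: $\frac{3859488}{11} \approx 3.5086 \cdot 10^{5}$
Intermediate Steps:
$O{\left(m \right)} = -2$
$x{\left(T \right)} = \frac{1}{8 + T}$
$\left(x{\left(\frac{1}{6 + O{\left(-4 \right)}} \right)} + 45\right) y 81 = \left(\frac{1}{8 + \frac{1}{6 - 2}} + 45\right) 96 \cdot 81 = \left(\frac{1}{8 + \frac{1}{4}} + 45\right) 96 \cdot 81 = \left(\frac{1}{\frac{33}{4}} + 45\right) 96 \cdot 81 = \left(\frac{4}{33} + 45\right) 96 \cdot 81 = \frac{1489}{33} \cdot 96 \cdot 81 = \frac{47648}{11} \cdot 81 = \frac{3859488}{11}$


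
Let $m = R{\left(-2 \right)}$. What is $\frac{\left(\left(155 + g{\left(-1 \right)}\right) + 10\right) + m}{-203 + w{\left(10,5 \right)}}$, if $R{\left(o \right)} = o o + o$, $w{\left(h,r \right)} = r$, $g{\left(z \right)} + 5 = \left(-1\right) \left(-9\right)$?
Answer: $- \frac{19}{22} \approx -0.86364$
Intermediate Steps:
$g{\left(z \right)} = 4$ ($g{\left(z \right)} = -5 - -9 = -5 + 9 = 4$)
$R{\left(o \right)} = o + o^{2}$ ($R{\left(o \right)} = o^{2} + o = o + o^{2}$)
$m = 2$ ($m = - 2 \left(1 - 2\right) = \left(-2\right) \left(-1\right) = 2$)
$\frac{\left(\left(155 + g{\left(-1 \right)}\right) + 10\right) + m}{-203 + w{\left(10,5 \right)}} = \frac{\left(\left(155 + 4\right) + 10\right) + 2}{-203 + 5} = \frac{\left(159 + 10\right) + 2}{-198} = \left(169 + 2\right) \left(- \frac{1}{198}\right) = 171 \left(- \frac{1}{198}\right) = - \frac{19}{22}$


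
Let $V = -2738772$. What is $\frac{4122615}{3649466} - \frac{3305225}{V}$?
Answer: $\frac{11676604394315}{4997527647876} \approx 2.3365$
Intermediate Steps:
$\frac{4122615}{3649466} - \frac{3305225}{V} = \frac{4122615}{3649466} - \frac{3305225}{-2738772} = 4122615 \cdot \frac{1}{3649466} - - \frac{3305225}{2738772} = \frac{4122615}{3649466} + \frac{3305225}{2738772} = \frac{11676604394315}{4997527647876}$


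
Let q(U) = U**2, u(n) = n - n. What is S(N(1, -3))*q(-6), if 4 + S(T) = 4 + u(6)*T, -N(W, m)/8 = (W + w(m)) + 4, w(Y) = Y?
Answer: 0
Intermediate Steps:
u(n) = 0
N(W, m) = -32 - 8*W - 8*m (N(W, m) = -8*((W + m) + 4) = -8*(4 + W + m) = -32 - 8*W - 8*m)
S(T) = 0 (S(T) = -4 + (4 + 0*T) = -4 + (4 + 0) = -4 + 4 = 0)
S(N(1, -3))*q(-6) = 0*(-6)**2 = 0*36 = 0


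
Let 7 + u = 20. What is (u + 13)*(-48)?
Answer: -1248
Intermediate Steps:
u = 13 (u = -7 + 20 = 13)
(u + 13)*(-48) = (13 + 13)*(-48) = 26*(-48) = -1248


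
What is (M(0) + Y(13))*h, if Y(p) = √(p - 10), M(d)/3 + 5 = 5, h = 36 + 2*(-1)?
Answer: 34*√3 ≈ 58.890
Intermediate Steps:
h = 34 (h = 36 - 2 = 34)
M(d) = 0 (M(d) = -15 + 3*5 = -15 + 15 = 0)
Y(p) = √(-10 + p)
(M(0) + Y(13))*h = (0 + √(-10 + 13))*34 = (0 + √3)*34 = √3*34 = 34*√3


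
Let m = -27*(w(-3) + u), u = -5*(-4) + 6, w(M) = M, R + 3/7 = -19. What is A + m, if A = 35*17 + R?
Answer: -318/7 ≈ -45.429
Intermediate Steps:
R = -136/7 (R = -3/7 - 19 = -136/7 ≈ -19.429)
u = 26 (u = 20 + 6 = 26)
A = 4029/7 (A = 35*17 - 136/7 = 595 - 136/7 = 4029/7 ≈ 575.57)
m = -621 (m = -27*(-3 + 26) = -27*23 = -621)
A + m = 4029/7 - 621 = -318/7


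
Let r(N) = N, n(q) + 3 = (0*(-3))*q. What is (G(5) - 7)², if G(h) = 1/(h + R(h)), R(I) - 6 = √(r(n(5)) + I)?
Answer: 675686/14161 + 1644*√2/14161 ≈ 47.879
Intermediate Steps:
n(q) = -3 (n(q) = -3 + (0*(-3))*q = -3 + 0*q = -3 + 0 = -3)
R(I) = 6 + √(-3 + I)
G(h) = 1/(6 + h + √(-3 + h)) (G(h) = 1/(h + (6 + √(-3 + h))) = 1/(6 + h + √(-3 + h)))
(G(5) - 7)² = (1/(6 + 5 + √(-3 + 5)) - 7)² = (1/(6 + 5 + √2) - 7)² = (1/(11 + √2) - 7)² = (-7 + 1/(11 + √2))²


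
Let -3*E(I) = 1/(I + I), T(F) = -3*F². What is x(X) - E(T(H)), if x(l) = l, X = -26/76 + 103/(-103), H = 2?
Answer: -1855/1368 ≈ -1.3560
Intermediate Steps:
E(I) = -1/(6*I) (E(I) = -1/(3*(I + I)) = -1/(2*I)/3 = -1/(6*I))
X = -51/38 (X = -26*1/76 + 103*(-1/103) = -13/38 - 1 = -51/38 ≈ -1.3421)
x(X) - E(T(H)) = -51/38 - (-1)/(6*((-3*2²))) = -51/38 - (-1)/(6*((-3*4))) = -51/38 - (-1)/(6*(-12)) = -51/38 - (-1)*(-1)/(6*12) = -51/38 - 1*1/72 = -51/38 - 1/72 = -1855/1368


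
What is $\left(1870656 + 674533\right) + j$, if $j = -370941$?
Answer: $2174248$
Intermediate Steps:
$\left(1870656 + 674533\right) + j = \left(1870656 + 674533\right) - 370941 = 2545189 - 370941 = 2174248$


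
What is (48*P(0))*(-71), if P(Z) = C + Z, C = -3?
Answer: 10224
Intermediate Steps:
P(Z) = -3 + Z
(48*P(0))*(-71) = (48*(-3 + 0))*(-71) = (48*(-3))*(-71) = -144*(-71) = 10224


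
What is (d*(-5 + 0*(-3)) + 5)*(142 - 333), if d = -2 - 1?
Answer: -3820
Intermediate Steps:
d = -3
(d*(-5 + 0*(-3)) + 5)*(142 - 333) = (-3*(-5 + 0*(-3)) + 5)*(142 - 333) = (-3*(-5 + 0) + 5)*(-191) = (-3*(-5) + 5)*(-191) = (15 + 5)*(-191) = 20*(-191) = -3820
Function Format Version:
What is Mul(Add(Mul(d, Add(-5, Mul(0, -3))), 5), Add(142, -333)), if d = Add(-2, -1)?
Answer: -3820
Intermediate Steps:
d = -3
Mul(Add(Mul(d, Add(-5, Mul(0, -3))), 5), Add(142, -333)) = Mul(Add(Mul(-3, Add(-5, Mul(0, -3))), 5), Add(142, -333)) = Mul(Add(Mul(-3, Add(-5, 0)), 5), -191) = Mul(Add(Mul(-3, -5), 5), -191) = Mul(Add(15, 5), -191) = Mul(20, -191) = -3820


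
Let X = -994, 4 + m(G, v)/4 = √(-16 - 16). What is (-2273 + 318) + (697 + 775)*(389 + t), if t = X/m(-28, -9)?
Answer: 23*(24811*√2 + 28787*I)/(I + √2) ≈ 6.0114e+5 + 43109.0*I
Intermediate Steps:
m(G, v) = -16 + 16*I*√2 (m(G, v) = -16 + 4*√(-16 - 16) = -16 + 4*√(-32) = -16 + 4*(4*I*√2) = -16 + 16*I*√2)
t = -994/(-16 + 16*I*√2) ≈ 20.708 + 29.286*I
(-2273 + 318) + (697 + 775)*(389 + t) = (-2273 + 318) + (697 + 775)*(389 + (497/24 + 497*I*√2/24)) = -1955 + 1472*(9833/24 + 497*I*√2/24) = -1955 + (1809272/3 + 91448*I*√2/3) = 1803407/3 + 91448*I*√2/3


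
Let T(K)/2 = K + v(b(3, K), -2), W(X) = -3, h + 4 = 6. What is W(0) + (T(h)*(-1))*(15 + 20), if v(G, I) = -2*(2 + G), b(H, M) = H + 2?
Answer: 837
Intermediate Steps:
b(H, M) = 2 + H
h = 2 (h = -4 + 6 = 2)
v(G, I) = -4 - 2*G
T(K) = -28 + 2*K (T(K) = 2*(K + (-4 - 2*(2 + 3))) = 2*(K + (-4 - 2*5)) = 2*(K + (-4 - 10)) = 2*(K - 14) = 2*(-14 + K) = -28 + 2*K)
W(0) + (T(h)*(-1))*(15 + 20) = -3 + ((-28 + 2*2)*(-1))*(15 + 20) = -3 + ((-28 + 4)*(-1))*35 = -3 - 24*(-1)*35 = -3 + 24*35 = -3 + 840 = 837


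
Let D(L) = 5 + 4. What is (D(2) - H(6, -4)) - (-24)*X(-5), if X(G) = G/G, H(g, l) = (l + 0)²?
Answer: 17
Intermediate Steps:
H(g, l) = l²
X(G) = 1
D(L) = 9
(D(2) - H(6, -4)) - (-24)*X(-5) = (9 - 1*(-4)²) - (-24) = (9 - 1*16) - 6*(-4) = (9 - 16) + 24 = -7 + 24 = 17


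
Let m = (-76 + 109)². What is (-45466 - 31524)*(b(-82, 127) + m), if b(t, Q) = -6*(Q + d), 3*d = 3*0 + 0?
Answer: -25175730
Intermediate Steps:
d = 0 (d = (3*0 + 0)/3 = (0 + 0)/3 = (⅓)*0 = 0)
m = 1089 (m = 33² = 1089)
b(t, Q) = -6*Q (b(t, Q) = -6*(Q + 0) = -6*Q)
(-45466 - 31524)*(b(-82, 127) + m) = (-45466 - 31524)*(-6*127 + 1089) = -76990*(-762 + 1089) = -76990*327 = -25175730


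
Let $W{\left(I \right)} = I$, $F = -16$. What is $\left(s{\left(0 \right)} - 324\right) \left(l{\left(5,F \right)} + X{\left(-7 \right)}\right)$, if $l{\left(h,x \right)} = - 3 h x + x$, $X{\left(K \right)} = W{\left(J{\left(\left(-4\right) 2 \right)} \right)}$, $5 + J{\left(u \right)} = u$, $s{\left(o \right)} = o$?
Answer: $-68364$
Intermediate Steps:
$J{\left(u \right)} = -5 + u$
$X{\left(K \right)} = -13$ ($X{\left(K \right)} = -5 - 8 = -13$)
$l{\left(h,x \right)} = x - 3 h x$ ($l{\left(h,x \right)} = - 3 h x + x = x - 3 h x$)
$\left(s{\left(0 \right)} - 324\right) \left(l{\left(5,F \right)} + X{\left(-7 \right)}\right) = \left(0 - 324\right) \left(- 16 \left(1 - 15\right) - 13\right) = - 324 \left(- 16 \left(1 - 15\right) - 13\right) = - 324 \left(\left(-16\right) \left(-14\right) - 13\right) = - 324 \left(224 - 13\right) = \left(-324\right) 211 = -68364$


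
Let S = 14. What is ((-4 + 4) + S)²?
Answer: 196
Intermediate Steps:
((-4 + 4) + S)² = ((-4 + 4) + 14)² = (0 + 14)² = 14² = 196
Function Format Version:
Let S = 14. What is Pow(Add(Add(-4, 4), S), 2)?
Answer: 196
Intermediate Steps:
Pow(Add(Add(-4, 4), S), 2) = Pow(Add(Add(-4, 4), 14), 2) = Pow(Add(0, 14), 2) = Pow(14, 2) = 196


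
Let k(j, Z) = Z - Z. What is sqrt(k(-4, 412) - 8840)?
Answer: 2*I*sqrt(2210) ≈ 94.021*I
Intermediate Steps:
k(j, Z) = 0
sqrt(k(-4, 412) - 8840) = sqrt(0 - 8840) = sqrt(-8840) = 2*I*sqrt(2210)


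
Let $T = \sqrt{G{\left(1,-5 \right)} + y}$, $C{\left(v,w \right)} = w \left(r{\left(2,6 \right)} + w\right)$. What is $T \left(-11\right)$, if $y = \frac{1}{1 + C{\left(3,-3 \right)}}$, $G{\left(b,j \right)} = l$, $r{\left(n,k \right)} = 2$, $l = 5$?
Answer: $- \frac{11 \sqrt{21}}{2} \approx -25.204$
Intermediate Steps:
$C{\left(v,w \right)} = w \left(2 + w\right)$
$G{\left(b,j \right)} = 5$
$y = \frac{1}{4}$ ($y = \frac{1}{1 - 3 \left(2 - 3\right)} = \frac{1}{1 - -3} = \frac{1}{1 + 3} = \frac{1}{4} \approx 0.25$)
$T = \frac{\sqrt{21}}{2}$ ($T = \sqrt{5 + \frac{1}{4}} = \sqrt{\frac{21}{4}} = \frac{\sqrt{21}}{2} \approx 2.2913$)
$T \left(-11\right) = \frac{\sqrt{21}}{2} \left(-11\right) = - \frac{11 \sqrt{21}}{2}$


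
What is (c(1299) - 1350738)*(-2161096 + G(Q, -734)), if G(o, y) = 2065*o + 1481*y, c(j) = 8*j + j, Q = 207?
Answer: 3777043177665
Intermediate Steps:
c(j) = 9*j
G(o, y) = 1481*y + 2065*o
(c(1299) - 1350738)*(-2161096 + G(Q, -734)) = (9*1299 - 1350738)*(-2161096 + (1481*(-734) + 2065*207)) = (11691 - 1350738)*(-2161096 + (-1087054 + 427455)) = -1339047*(-2161096 - 659599) = -1339047*(-2820695) = 3777043177665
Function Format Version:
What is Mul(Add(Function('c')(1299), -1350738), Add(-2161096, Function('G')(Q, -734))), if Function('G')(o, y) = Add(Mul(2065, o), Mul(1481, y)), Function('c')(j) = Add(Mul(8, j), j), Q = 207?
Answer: 3777043177665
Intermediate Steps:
Function('c')(j) = Mul(9, j)
Function('G')(o, y) = Add(Mul(1481, y), Mul(2065, o))
Mul(Add(Function('c')(1299), -1350738), Add(-2161096, Function('G')(Q, -734))) = Mul(Add(Mul(9, 1299), -1350738), Add(-2161096, Add(Mul(1481, -734), Mul(2065, 207)))) = Mul(Add(11691, -1350738), Add(-2161096, Add(-1087054, 427455))) = Mul(-1339047, Add(-2161096, -659599)) = Mul(-1339047, -2820695) = 3777043177665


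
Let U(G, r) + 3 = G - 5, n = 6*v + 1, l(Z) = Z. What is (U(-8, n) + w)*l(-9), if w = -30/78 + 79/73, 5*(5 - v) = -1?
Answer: 130698/949 ≈ 137.72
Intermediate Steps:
v = 26/5 (v = 5 - ⅕*(-1) = 5 + ⅕ = 26/5 ≈ 5.2000)
w = 662/949 (w = -30*1/78 + 79*(1/73) = -5/13 + 79/73 = 662/949 ≈ 0.69758)
n = 161/5 (n = 6*(26/5) + 1 = 156/5 + 1 = 161/5 ≈ 32.200)
U(G, r) = -8 + G (U(G, r) = -3 + (G - 5) = -3 + (-5 + G) = -8 + G)
(U(-8, n) + w)*l(-9) = ((-8 - 8) + 662/949)*(-9) = (-16 + 662/949)*(-9) = -14522/949*(-9) = 130698/949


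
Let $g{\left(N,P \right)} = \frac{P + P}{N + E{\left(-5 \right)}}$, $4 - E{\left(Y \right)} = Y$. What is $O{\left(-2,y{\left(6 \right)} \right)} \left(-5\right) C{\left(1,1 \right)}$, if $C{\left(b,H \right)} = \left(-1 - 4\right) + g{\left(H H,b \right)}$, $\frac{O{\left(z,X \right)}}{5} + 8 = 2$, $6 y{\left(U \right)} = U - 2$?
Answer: $-720$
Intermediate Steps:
$y{\left(U \right)} = - \frac{1}{3} + \frac{U}{6}$ ($y{\left(U \right)} = \frac{U - 2}{6} = \frac{-2 + U}{6} = - \frac{1}{3} + \frac{U}{6}$)
$E{\left(Y \right)} = 4 - Y$
$O{\left(z,X \right)} = -30$ ($O{\left(z,X \right)} = -40 + 5 \cdot 2 = -40 + 10 = -30$)
$g{\left(N,P \right)} = \frac{2 P}{9 + N}$ ($g{\left(N,P \right)} = \frac{P + P}{N + \left(4 - -5\right)} = \frac{2 P}{N + \left(4 + 5\right)} = \frac{2 P}{N + 9} = \frac{2 P}{9 + N}$)
$C{\left(b,H \right)} = -5 + \frac{2 b}{9 + H^{2}}$ ($C{\left(b,H \right)} = \left(-1 - 4\right) + \frac{2 b}{9 + H H} = -5 + \frac{2 b}{9 + H^{2}}$)
$O{\left(-2,y{\left(6 \right)} \right)} \left(-5\right) C{\left(1,1 \right)} = \left(-30\right) \left(-5\right) \frac{-45 - 5 \cdot 1^{2} + 2 \cdot 1}{9 + 1^{2}} = 150 \frac{-45 - 5 + 2}{9 + 1} = 150 \frac{-45 - 5 + 2}{10} = 150 \cdot \frac{1}{10} \left(-48\right) = 150 \left(- \frac{24}{5}\right) = -720$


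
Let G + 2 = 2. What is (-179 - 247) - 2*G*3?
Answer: -426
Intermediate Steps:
G = 0 (G = -2 + 2 = 0)
(-179 - 247) - 2*G*3 = (-179 - 247) - 2*0*3 = -426 + 0*3 = -426 + 0 = -426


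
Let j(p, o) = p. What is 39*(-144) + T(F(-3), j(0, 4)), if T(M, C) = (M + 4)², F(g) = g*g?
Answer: -5447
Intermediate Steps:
F(g) = g²
T(M, C) = (4 + M)²
39*(-144) + T(F(-3), j(0, 4)) = 39*(-144) + (4 + (-3)²)² = -5616 + (4 + 9)² = -5616 + 13² = -5616 + 169 = -5447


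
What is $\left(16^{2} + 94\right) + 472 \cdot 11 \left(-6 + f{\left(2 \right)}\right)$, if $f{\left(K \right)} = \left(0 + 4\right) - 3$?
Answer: $-25610$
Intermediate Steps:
$f{\left(K \right)} = 1$ ($f{\left(K \right)} = 4 - 3 = 1$)
$\left(16^{2} + 94\right) + 472 \cdot 11 \left(-6 + f{\left(2 \right)}\right) = \left(16^{2} + 94\right) + 472 \cdot 11 \left(-6 + 1\right) = \left(256 + 94\right) + 472 \cdot 11 \left(-5\right) = 350 + 472 \left(-55\right) = 350 - 25960 = -25610$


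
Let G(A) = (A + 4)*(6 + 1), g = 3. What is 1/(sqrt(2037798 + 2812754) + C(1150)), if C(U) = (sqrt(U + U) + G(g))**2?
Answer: 1/(4701 + 2*sqrt(1212638) + 980*sqrt(23)) ≈ 8.6182e-5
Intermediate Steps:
G(A) = 28 + 7*A (G(A) = (4 + A)*7 = 28 + 7*A)
C(U) = (49 + sqrt(2)*sqrt(U))**2 (C(U) = (sqrt(U + U) + (28 + 7*3))**2 = (sqrt(2*U) + (28 + 21))**2 = (sqrt(2)*sqrt(U) + 49)**2 = (49 + sqrt(2)*sqrt(U))**2)
1/(sqrt(2037798 + 2812754) + C(1150)) = 1/(sqrt(2037798 + 2812754) + (49 + sqrt(2)*sqrt(1150))**2) = 1/(sqrt(4850552) + (49 + sqrt(2)*(5*sqrt(46)))**2) = 1/(2*sqrt(1212638) + (49 + 10*sqrt(23))**2) = 1/((49 + 10*sqrt(23))**2 + 2*sqrt(1212638))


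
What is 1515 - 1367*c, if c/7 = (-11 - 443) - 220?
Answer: 6451021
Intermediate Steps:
c = -4718 (c = 7*((-11 - 443) - 220) = 7*(-454 - 220) = 7*(-674) = -4718)
1515 - 1367*c = 1515 - 1367*(-4718) = 1515 + 6449506 = 6451021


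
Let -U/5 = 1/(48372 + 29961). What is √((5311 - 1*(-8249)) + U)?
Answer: 55*√27505771287/78333 ≈ 116.45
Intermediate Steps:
U = -5/78333 (U = -5/(48372 + 29961) = -5/78333 ≈ -6.3830e-5)
√((5311 - 1*(-8249)) + U) = √((5311 - 1*(-8249)) - 5/78333) = √((5311 + 8249) - 5/78333) = √(13560 - 5/78333) = √(1062195475/78333) = 55*√27505771287/78333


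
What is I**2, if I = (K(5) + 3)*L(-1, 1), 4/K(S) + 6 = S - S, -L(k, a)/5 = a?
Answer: 1225/9 ≈ 136.11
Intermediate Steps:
L(k, a) = -5*a
K(S) = -2/3 (K(S) = 4/(-6 + (S - S)) = 4/(-6 + 0) = 4/(-6) = 4*(-1/6) = -2/3)
I = -35/3 (I = (-2/3 + 3)*(-5*1) = (7/3)*(-5) = -35/3 ≈ -11.667)
I**2 = (-35/3)**2 = 1225/9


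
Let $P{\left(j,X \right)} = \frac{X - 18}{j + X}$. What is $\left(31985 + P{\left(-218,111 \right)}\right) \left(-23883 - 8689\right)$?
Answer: $- \frac{111471220744}{107} \approx -1.0418 \cdot 10^{9}$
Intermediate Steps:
$P{\left(j,X \right)} = \frac{-18 + X}{X + j}$
$\left(31985 + P{\left(-218,111 \right)}\right) \left(-23883 - 8689\right) = \left(31985 + \frac{-18 + 111}{111 - 218}\right) \left(-23883 - 8689\right) = \left(31985 + \frac{1}{-107} \cdot 93\right) \left(-32572\right) = \left(31985 - \frac{93}{107}\right) \left(-32572\right) = \frac{3422302}{107} \left(-32572\right) = - \frac{111471220744}{107}$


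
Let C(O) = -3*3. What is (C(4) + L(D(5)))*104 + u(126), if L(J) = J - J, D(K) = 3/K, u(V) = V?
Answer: -810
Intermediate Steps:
C(O) = -9
L(J) = 0
(C(4) + L(D(5)))*104 + u(126) = (-9 + 0)*104 + 126 = -9*104 + 126 = -936 + 126 = -810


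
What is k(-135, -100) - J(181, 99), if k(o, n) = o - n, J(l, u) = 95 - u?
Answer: -31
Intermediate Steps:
k(-135, -100) - J(181, 99) = (-135 - 1*(-100)) - (95 - 1*99) = (-135 + 100) - (95 - 99) = -35 - 1*(-4) = -35 + 4 = -31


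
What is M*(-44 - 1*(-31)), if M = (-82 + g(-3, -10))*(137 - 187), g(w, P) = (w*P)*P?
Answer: -248300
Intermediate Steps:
g(w, P) = w*P² (g(w, P) = (P*w)*P = w*P²)
M = 19100 (M = (-82 - 3*(-10)²)*(137 - 187) = (-82 - 3*100)*(-50) = (-82 - 300)*(-50) = -382*(-50) = 19100)
M*(-44 - 1*(-31)) = 19100*(-44 - 1*(-31)) = 19100*(-44 + 31) = 19100*(-13) = -248300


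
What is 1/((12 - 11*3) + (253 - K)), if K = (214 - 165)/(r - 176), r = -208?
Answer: 384/89137 ≈ 0.0043080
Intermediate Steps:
K = -49/384 (K = (214 - 165)/(-208 - 176) = 49/(-384) = 49*(-1/384) = -49/384 ≈ -0.12760)
1/((12 - 11*3) + (253 - K)) = 1/((12 - 11*3) + (253 - 1*(-49/384))) = 1/((12 - 33) + (253 + 49/384)) = 1/(-21 + 97201/384) = 1/(89137/384) = 384/89137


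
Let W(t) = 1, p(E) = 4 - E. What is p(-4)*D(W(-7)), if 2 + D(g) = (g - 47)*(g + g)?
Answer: -752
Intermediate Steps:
D(g) = -2 + 2*g*(-47 + g) (D(g) = -2 + (g - 47)*(g + g) = -2 + (-47 + g)*(2*g) = -2 + 2*g*(-47 + g))
p(-4)*D(W(-7)) = (4 - 1*(-4))*(-2 - 94*1 + 2*1²) = (4 + 4)*(-2 - 94 + 2*1) = 8*(-2 - 94 + 2) = 8*(-94) = -752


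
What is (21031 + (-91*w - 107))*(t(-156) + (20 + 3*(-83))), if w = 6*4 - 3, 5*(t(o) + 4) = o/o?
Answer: -22131132/5 ≈ -4.4262e+6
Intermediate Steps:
t(o) = -19/5 (t(o) = -4 + (o/o)/5 = -4 + (⅕)*1 = -4 + ⅕ = -19/5)
w = 21 (w = 24 - 3 = 21)
(21031 + (-91*w - 107))*(t(-156) + (20 + 3*(-83))) = (21031 + (-91*21 - 107))*(-19/5 + (20 + 3*(-83))) = (21031 + (-1911 - 107))*(-19/5 + (20 - 249)) = (21031 - 2018)*(-19/5 - 229) = 19013*(-1164/5) = -22131132/5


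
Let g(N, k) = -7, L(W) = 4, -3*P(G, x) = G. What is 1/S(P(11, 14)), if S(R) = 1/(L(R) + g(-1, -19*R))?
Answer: -3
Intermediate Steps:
P(G, x) = -G/3
S(R) = -⅓ (S(R) = 1/(4 - 7) = 1/(-3) = -⅓)
1/S(P(11, 14)) = 1/(-⅓) = -3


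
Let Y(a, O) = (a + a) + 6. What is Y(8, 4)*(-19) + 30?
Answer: -388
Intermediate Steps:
Y(a, O) = 6 + 2*a (Y(a, O) = 2*a + 6 = 6 + 2*a)
Y(8, 4)*(-19) + 30 = (6 + 2*8)*(-19) + 30 = (6 + 16)*(-19) + 30 = 22*(-19) + 30 = -418 + 30 = -388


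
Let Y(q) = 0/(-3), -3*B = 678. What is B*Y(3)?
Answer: 0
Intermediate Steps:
B = -226 (B = -⅓*678 = -226)
Y(q) = 0 (Y(q) = 0*(-⅓) = 0)
B*Y(3) = -226*0 = 0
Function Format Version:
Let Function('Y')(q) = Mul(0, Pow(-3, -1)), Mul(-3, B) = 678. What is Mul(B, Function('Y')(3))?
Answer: 0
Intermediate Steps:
B = -226 (B = Mul(Rational(-1, 3), 678) = -226)
Function('Y')(q) = 0 (Function('Y')(q) = Mul(0, Rational(-1, 3)) = 0)
Mul(B, Function('Y')(3)) = Mul(-226, 0) = 0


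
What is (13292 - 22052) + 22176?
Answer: 13416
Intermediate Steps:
(13292 - 22052) + 22176 = -8760 + 22176 = 13416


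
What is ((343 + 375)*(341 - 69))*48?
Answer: 9374208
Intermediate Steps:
((343 + 375)*(341 - 69))*48 = (718*272)*48 = 195296*48 = 9374208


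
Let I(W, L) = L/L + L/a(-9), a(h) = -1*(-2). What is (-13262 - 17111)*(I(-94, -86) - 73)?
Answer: 3492895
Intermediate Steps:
a(h) = 2
I(W, L) = 1 + L/2 (I(W, L) = L/L + L/2 = 1 + L*(1/2) = 1 + L/2)
(-13262 - 17111)*(I(-94, -86) - 73) = (-13262 - 17111)*((1 + (1/2)*(-86)) - 73) = -30373*((1 - 43) - 73) = -30373*(-42 - 73) = -30373*(-115) = 3492895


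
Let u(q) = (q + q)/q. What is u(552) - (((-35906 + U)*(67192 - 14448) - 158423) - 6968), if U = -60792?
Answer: 5100404705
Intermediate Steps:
u(q) = 2 (u(q) = (2*q)/q = 2)
u(552) - (((-35906 + U)*(67192 - 14448) - 158423) - 6968) = 2 - (((-35906 - 60792)*(67192 - 14448) - 158423) - 6968) = 2 - ((-96698*52744 - 158423) - 6968) = 2 - ((-5100239312 - 158423) - 6968) = 2 - (-5100397735 - 6968) = 2 - 1*(-5100404703) = 2 + 5100404703 = 5100404705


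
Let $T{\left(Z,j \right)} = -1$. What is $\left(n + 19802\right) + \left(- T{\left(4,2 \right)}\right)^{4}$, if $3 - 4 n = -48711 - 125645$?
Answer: $\frac{253571}{4} \approx 63393.0$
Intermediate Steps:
$n = \frac{174359}{4}$ ($n = \frac{3}{4} - \frac{-48711 - 125645}{4} = \frac{3}{4} - -43589 = \frac{3}{4} + 43589 = \frac{174359}{4} \approx 43590.0$)
$\left(n + 19802\right) + \left(- T{\left(4,2 \right)}\right)^{4} = \left(\frac{174359}{4} + 19802\right) + \left(\left(-1\right) \left(-1\right)\right)^{4} = \frac{253567}{4} + 1^{4} = \frac{253567}{4} + 1 = \frac{253571}{4}$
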